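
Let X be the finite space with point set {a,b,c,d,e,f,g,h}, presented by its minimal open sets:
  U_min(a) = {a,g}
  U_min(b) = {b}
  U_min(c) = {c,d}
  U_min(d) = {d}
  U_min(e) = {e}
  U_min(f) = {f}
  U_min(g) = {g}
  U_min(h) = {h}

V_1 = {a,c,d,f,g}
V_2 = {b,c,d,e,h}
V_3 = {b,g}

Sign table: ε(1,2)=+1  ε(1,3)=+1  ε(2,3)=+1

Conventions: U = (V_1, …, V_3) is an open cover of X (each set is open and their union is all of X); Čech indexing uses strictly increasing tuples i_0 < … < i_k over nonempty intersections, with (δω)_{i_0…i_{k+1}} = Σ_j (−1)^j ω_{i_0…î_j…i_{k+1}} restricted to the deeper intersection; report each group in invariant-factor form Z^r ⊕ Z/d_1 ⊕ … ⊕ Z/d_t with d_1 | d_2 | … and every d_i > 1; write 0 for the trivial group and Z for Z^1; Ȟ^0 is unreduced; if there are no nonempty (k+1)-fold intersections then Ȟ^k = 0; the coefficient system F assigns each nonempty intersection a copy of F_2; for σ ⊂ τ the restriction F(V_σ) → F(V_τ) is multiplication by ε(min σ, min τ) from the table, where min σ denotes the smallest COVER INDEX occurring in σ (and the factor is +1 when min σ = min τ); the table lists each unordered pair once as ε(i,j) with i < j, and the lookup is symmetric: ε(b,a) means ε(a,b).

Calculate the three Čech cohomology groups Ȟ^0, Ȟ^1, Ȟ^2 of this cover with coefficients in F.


nonempty overlaps:
  V12={c,d} V13={g} V23={b}
C dims 3,3; δ0: rk_F2 2
degree 0: 3−2−0 = 1 → Ȟ^0 ≅ Z/2
degree 1: 3−0−2 = 1 → Ȟ^1 ≅ Z/2
degree 2: 0−0−0 = 0 → Ȟ^2 ≅ 0

Ȟ^0 ≅ Z/2, Ȟ^1 ≅ Z/2 and Ȟ^2 ≅ 0


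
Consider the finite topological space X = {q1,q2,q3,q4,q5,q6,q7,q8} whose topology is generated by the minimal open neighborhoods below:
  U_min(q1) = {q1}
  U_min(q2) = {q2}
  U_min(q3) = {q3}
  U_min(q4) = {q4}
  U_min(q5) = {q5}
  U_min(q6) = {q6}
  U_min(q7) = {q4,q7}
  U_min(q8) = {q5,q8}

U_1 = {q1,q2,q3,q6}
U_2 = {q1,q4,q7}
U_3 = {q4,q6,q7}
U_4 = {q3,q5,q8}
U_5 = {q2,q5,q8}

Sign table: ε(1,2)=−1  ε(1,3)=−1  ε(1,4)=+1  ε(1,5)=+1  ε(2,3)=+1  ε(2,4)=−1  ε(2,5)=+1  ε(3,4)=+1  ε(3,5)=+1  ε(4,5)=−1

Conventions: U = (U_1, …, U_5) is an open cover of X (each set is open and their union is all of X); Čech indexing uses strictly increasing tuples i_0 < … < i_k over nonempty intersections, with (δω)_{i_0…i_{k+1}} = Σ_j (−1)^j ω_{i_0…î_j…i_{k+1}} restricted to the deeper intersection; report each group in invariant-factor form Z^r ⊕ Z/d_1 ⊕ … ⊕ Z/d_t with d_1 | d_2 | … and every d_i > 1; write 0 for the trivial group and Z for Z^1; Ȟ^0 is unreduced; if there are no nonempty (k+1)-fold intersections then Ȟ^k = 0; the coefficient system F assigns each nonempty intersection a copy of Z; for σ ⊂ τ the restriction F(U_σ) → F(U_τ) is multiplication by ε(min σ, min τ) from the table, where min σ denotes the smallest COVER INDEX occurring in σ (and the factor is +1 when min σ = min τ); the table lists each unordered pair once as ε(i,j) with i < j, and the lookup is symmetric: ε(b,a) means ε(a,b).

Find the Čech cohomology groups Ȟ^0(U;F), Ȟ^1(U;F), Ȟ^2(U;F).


Ȟ^0(U;F) ≅ 0, Ȟ^1(U;F) ≅ Z ⊕ Z/2, Ȟ^2(U;F) ≅ 0

intersection data:
  U12={q1} U13={q6} U14={q3} U15={q2} U23={q4,q7} U45={q5,q8}
C dims 5,6; δ0: rk 5, SNF 1^4·2
Ȟ^0 = (5 − 5) − 0 = 0, so Ȟ^0 ≅ 0
Ȟ^1 = (6 − 0) − 5 = 1 plus torsion [2], so Ȟ^1 ≅ Z ⊕ Z/2
Ȟ^2 = (0 − 0) − 0 = 0, so Ȟ^2 ≅ 0


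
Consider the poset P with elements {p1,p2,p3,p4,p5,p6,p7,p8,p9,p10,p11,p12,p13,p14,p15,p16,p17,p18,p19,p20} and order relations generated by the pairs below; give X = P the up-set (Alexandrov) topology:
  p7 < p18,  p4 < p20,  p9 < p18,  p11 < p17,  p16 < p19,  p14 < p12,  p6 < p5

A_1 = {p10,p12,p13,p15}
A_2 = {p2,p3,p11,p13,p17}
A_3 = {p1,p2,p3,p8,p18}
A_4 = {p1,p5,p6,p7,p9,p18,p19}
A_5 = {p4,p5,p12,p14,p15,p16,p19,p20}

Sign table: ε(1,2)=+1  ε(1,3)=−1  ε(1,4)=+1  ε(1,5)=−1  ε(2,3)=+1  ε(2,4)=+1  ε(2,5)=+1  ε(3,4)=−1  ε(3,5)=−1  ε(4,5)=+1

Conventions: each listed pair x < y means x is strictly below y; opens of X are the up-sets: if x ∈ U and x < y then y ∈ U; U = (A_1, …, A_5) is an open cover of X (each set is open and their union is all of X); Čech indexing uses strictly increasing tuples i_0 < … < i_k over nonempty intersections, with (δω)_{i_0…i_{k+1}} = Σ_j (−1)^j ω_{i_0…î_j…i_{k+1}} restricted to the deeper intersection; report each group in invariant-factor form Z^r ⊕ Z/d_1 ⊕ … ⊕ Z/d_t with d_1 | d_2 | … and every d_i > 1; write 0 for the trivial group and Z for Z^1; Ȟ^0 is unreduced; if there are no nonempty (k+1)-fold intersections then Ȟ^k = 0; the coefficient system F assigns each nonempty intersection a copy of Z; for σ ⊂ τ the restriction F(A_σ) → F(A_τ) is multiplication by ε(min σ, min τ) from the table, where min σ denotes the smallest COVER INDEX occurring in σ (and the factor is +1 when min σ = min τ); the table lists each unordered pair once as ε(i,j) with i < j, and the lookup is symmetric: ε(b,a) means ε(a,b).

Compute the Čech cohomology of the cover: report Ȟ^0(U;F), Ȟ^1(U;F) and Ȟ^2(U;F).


Ȟ^0 ≅ Z, Ȟ^1 ≅ Z, Ȟ^2 ≅ 0

cover nerve:
  A12={p13} A15={p12,p15} A23={p2,p3} A34={p1,p18} A45={p5,p19}
C dims 5,5; δ0: rk 4, SNF 1^4
Ȟ^0: (5−4)−0=1 ⇒ Z
Ȟ^1: (5−0)−4=1 ⇒ Z
Ȟ^2: (0−0)−0=0 ⇒ 0


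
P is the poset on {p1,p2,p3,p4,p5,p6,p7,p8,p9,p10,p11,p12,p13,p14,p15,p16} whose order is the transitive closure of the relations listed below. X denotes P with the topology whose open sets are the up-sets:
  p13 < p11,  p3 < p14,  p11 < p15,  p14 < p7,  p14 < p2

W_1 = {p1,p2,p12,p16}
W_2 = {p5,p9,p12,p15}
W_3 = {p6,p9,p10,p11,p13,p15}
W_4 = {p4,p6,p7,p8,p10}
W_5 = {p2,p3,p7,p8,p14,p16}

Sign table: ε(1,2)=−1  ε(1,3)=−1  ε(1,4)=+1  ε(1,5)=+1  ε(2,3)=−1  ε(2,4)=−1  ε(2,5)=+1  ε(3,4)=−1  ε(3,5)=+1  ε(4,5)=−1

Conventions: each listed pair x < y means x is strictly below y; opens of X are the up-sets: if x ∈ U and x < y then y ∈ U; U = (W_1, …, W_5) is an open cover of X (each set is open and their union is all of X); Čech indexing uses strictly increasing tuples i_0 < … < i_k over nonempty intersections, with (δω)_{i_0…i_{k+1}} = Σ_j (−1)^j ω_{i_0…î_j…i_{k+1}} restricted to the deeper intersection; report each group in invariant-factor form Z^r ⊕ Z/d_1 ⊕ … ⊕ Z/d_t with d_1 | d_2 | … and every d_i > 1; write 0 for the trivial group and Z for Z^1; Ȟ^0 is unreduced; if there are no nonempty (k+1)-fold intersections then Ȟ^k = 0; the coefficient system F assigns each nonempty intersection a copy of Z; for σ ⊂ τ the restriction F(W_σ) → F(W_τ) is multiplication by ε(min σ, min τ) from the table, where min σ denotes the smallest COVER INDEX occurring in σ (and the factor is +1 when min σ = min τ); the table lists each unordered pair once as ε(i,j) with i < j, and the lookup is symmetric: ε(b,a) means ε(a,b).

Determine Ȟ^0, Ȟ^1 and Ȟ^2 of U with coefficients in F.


Ȟ^0(U;F) ≅ Z, Ȟ^1(U;F) ≅ Z, Ȟ^2(U;F) ≅ 0

intersection data:
  W12={p12} W15={p2,p16} W23={p9,p15} W34={p6,p10} W45={p7,p8}
C dims 5,5; δ0: rk 4, SNF 1^4
Ȟ^0 = (5 − 4) − 0 = 1, so Ȟ^0 ≅ Z
Ȟ^1 = (5 − 0) − 4 = 1, so Ȟ^1 ≅ Z
Ȟ^2 = (0 − 0) − 0 = 0, so Ȟ^2 ≅ 0


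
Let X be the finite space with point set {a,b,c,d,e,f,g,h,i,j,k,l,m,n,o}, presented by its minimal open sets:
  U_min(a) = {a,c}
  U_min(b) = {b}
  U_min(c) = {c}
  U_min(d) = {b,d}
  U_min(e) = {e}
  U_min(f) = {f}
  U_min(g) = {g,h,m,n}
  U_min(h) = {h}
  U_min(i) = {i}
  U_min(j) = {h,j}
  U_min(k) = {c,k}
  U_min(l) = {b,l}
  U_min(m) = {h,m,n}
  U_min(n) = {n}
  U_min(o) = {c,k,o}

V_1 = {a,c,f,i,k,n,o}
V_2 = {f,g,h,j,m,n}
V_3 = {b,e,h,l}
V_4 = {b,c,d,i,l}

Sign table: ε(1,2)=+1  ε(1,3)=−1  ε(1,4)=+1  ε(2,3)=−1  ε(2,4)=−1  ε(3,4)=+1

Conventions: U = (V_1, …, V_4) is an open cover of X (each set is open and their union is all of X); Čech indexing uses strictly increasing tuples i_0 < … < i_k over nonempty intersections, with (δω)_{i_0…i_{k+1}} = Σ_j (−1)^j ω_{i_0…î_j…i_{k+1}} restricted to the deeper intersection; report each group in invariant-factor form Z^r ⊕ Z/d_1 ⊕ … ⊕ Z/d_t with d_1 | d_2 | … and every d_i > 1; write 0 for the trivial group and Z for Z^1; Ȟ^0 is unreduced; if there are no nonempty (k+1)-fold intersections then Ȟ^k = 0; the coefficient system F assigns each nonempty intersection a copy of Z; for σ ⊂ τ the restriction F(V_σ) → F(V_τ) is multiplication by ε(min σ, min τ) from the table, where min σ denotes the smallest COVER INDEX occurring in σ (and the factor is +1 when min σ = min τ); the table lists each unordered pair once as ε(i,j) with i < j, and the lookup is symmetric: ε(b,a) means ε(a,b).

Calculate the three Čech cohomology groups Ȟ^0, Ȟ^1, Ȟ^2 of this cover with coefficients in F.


Ȟ^0(U;F) ≅ 0, Ȟ^1(U;F) ≅ Z/2, Ȟ^2(U;F) ≅ 0

nerve simplices:
  V12={f,n} V14={c,i} V23={h} V34={b,l}
C dims 4,4; δ0: rk 4, SNF 1^3·2
degree 0: 4−4−0 = 0 → Ȟ^0 ≅ 0
degree 1: 4−0−4 = 0 plus torsion [2] → Ȟ^1 ≅ Z/2
degree 2: 0−0−0 = 0 → Ȟ^2 ≅ 0


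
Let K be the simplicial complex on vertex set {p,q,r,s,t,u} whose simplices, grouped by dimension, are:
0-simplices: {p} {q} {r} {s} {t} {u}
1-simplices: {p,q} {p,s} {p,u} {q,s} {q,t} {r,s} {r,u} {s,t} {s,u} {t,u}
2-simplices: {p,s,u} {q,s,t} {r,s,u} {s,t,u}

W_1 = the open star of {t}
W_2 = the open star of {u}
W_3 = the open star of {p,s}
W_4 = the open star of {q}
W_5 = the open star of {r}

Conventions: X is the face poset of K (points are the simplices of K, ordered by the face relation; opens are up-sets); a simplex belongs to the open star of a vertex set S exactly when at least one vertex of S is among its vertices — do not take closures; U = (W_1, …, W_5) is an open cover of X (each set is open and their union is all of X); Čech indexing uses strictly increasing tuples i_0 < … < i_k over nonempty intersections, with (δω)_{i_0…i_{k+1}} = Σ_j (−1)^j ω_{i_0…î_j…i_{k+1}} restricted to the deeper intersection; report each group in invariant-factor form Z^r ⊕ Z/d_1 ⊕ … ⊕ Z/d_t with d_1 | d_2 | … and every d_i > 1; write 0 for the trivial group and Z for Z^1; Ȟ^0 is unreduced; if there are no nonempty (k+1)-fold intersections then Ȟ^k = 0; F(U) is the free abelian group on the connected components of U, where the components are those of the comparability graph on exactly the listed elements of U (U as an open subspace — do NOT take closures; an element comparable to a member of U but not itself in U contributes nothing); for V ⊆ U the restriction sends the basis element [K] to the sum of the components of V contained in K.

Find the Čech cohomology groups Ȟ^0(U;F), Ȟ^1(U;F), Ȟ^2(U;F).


Ȟ^0(U;F) ≅ Z, Ȟ^1(U;F) ≅ Z, Ȟ^2(U;F) ≅ 0

nonempty overlaps:
  W1={{t},{q,t},{s,t},{t,u},{q,s,t},{s,t,u}} W2={{u},{p,u},{r,u},{s,u},{t,u},{p,s,u},{r,s,u},{s,t,u}} W3={{p},{s},{p,q},{p,s},{p,u},{q,s},{r,s},{s,t},{s,u},{p,s,u},{q,s,t},{r,s,u},{s,t,u}} W4={{q},{p,q},{q,s},{q,t},{q,s,t}} W5={{r},{r,s},{r,u},{r,s,u}}
  W12={{t,u},{s,t,u}} W13={{s,t},{q,s,t},{s,t,u}} W14={{q,t},{q,s,t}} W23={{p,u},{s,u},{p,s,u},{r,s,u},{s,t,u}} W25={{r,u},{r,s,u}} W34={{p,q},{q,s},{q,s,t}} W35={{r,s},{r,s,u}}
  W123={{s,t,u}} W134={{q,s,t}} W235={{r,s,u}}
components per intersection:
  W1: {{t},{q,t},{s,t},{t,u},{q,s,t},{s,t,u}}
  W2: {{u},{p,u},{r,u},{s,u},{t,u},{p,s,u},{r,s,u},{s,t,u}}
  W3: {{p},{s},{p,q},{p,s},{p,u},{q,s},{r,s},{s,t},{s,u},{p,s,u},{q,s,t},{r,s,u},{s,t,u}}
  W4: {{q},{p,q},{q,s},{q,t},{q,s,t}}
  W5: {{r},{r,s},{r,u},{r,s,u}}
  W12: {{t,u},{s,t,u}}
  W13: {{s,t},{q,s,t},{s,t,u}}
  W14: {{q,t},{q,s,t}}
  W23: {{p,u},{s,u},{p,s,u},{r,s,u},{s,t,u}}
  W25: {{r,u},{r,s,u}}
  W34: {{p,q}} {{q,s},{q,s,t}}
  W35: {{r,s},{r,s,u}}
  W123: {{s,t,u}}
  W134: {{q,s,t}}
  W235: {{r,s,u}}
C dims 5,8,3; δ0: rk 4, SNF 1^4; δ1: rk 3, SNF 1^3
degree 0: 5−4−0 = 1 → Ȟ^0 ≅ Z
degree 1: 8−3−4 = 1 → Ȟ^1 ≅ Z
degree 2: 3−0−3 = 0 → Ȟ^2 ≅ 0


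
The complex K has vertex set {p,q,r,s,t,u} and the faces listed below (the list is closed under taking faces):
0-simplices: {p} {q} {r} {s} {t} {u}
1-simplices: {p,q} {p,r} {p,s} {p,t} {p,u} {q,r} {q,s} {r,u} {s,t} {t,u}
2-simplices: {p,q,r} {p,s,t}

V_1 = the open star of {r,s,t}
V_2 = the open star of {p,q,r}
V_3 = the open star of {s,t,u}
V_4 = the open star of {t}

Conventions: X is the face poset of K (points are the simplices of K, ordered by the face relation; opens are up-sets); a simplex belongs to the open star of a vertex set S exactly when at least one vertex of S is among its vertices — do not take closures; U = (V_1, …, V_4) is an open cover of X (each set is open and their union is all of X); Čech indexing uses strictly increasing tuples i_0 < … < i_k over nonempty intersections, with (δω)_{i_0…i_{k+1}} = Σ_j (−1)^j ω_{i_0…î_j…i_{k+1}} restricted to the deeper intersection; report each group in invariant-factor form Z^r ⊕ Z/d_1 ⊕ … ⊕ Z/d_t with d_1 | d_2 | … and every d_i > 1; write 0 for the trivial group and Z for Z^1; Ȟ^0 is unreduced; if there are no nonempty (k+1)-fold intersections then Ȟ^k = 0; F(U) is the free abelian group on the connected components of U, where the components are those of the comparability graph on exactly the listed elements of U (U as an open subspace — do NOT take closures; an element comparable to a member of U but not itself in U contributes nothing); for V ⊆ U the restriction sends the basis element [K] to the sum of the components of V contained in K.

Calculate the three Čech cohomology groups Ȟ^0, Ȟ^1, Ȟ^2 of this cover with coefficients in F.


Ȟ^0(U;F) ≅ Z, Ȟ^1(U;F) ≅ Z^3, Ȟ^2(U;F) ≅ 0

intersection data:
  V1={{r},{s},{t},{p,r},{p,s},{p,t},{q,r},{q,s},{r,u},{s,t},{t,u},{p,q,r},{p,s,t}} V2={{p},{q},{r},{p,q},{p,r},{p,s},{p,t},{p,u},{q,r},{q,s},{r,u},{p,q,r},{p,s,t}} V3={{s},{t},{u},{p,s},{p,t},{p,u},{q,s},{r,u},{s,t},{t,u},{p,s,t}} V4={{t},{p,t},{s,t},{t,u},{p,s,t}}
  V12={{r},{p,r},{p,s},{p,t},{q,r},{q,s},{r,u},{p,q,r},{p,s,t}} V13={{s},{t},{p,s},{p,t},{q,s},{r,u},{s,t},{t,u},{p,s,t}} V14={{t},{p,t},{s,t},{t,u},{p,s,t}} V23={{p,s},{p,t},{p,u},{q,s},{r,u},{p,s,t}} V24={{p,t},{p,s,t}} V34={{t},{p,t},{s,t},{t,u},{p,s,t}}
  V123={{p,s},{p,t},{q,s},{r,u},{p,s,t}} V124={{p,t},{p,s,t}} V134={{t},{p,t},{s,t},{t,u},{p,s,t}} V234={{p,t},{p,s,t}}
  V1234={{p,t},{p,s,t}}
components per intersection:
  V1: {{r},{p,r},{q,r},{r,u},{p,q,r}} {{s},{t},{p,s},{p,t},{q,s},{s,t},{t,u},{p,s,t}}
  V2: {{p},{q},{r},{p,q},{p,r},{p,s},{p,t},{p,u},{q,r},{q,s},{r,u},{p,q,r},{p,s,t}}
  V3: {{s},{t},{u},{p,s},{p,t},{p,u},{q,s},{r,u},{s,t},{t,u},{p,s,t}}
  V4: {{t},{p,t},{s,t},{t,u},{p,s,t}}
  V12: {{r},{p,r},{q,r},{r,u},{p,q,r}} {{p,s},{p,t},{p,s,t}} {{q,s}}
  V13: {{s},{t},{p,s},{p,t},{q,s},{s,t},{t,u},{p,s,t}} {{r,u}}
  V14: {{t},{p,t},{s,t},{t,u},{p,s,t}}
  V23: {{p,s},{p,t},{p,s,t}} {{p,u}} {{q,s}} {{r,u}}
  V24: {{p,t},{p,s,t}}
  V34: {{t},{p,t},{s,t},{t,u},{p,s,t}}
  V123: {{p,s},{p,t},{p,s,t}} {{q,s}} {{r,u}}
  V124: {{p,t},{p,s,t}}
  V134: {{t},{p,t},{s,t},{t,u},{p,s,t}}
  V234: {{p,t},{p,s,t}}
  V1234: {{p,t},{p,s,t}}
C dims 5,12,6,1; δ0: rk 4, SNF 1^4; δ1: rk 5, SNF 1^5; δ2: rk 1, SNF 1^1
Ȟ^0 = (5 − 4) − 0 = 1, so Ȟ^0 ≅ Z
Ȟ^1 = (12 − 5) − 4 = 3, so Ȟ^1 ≅ Z^3
Ȟ^2 = (6 − 1) − 5 = 0, so Ȟ^2 ≅ 0


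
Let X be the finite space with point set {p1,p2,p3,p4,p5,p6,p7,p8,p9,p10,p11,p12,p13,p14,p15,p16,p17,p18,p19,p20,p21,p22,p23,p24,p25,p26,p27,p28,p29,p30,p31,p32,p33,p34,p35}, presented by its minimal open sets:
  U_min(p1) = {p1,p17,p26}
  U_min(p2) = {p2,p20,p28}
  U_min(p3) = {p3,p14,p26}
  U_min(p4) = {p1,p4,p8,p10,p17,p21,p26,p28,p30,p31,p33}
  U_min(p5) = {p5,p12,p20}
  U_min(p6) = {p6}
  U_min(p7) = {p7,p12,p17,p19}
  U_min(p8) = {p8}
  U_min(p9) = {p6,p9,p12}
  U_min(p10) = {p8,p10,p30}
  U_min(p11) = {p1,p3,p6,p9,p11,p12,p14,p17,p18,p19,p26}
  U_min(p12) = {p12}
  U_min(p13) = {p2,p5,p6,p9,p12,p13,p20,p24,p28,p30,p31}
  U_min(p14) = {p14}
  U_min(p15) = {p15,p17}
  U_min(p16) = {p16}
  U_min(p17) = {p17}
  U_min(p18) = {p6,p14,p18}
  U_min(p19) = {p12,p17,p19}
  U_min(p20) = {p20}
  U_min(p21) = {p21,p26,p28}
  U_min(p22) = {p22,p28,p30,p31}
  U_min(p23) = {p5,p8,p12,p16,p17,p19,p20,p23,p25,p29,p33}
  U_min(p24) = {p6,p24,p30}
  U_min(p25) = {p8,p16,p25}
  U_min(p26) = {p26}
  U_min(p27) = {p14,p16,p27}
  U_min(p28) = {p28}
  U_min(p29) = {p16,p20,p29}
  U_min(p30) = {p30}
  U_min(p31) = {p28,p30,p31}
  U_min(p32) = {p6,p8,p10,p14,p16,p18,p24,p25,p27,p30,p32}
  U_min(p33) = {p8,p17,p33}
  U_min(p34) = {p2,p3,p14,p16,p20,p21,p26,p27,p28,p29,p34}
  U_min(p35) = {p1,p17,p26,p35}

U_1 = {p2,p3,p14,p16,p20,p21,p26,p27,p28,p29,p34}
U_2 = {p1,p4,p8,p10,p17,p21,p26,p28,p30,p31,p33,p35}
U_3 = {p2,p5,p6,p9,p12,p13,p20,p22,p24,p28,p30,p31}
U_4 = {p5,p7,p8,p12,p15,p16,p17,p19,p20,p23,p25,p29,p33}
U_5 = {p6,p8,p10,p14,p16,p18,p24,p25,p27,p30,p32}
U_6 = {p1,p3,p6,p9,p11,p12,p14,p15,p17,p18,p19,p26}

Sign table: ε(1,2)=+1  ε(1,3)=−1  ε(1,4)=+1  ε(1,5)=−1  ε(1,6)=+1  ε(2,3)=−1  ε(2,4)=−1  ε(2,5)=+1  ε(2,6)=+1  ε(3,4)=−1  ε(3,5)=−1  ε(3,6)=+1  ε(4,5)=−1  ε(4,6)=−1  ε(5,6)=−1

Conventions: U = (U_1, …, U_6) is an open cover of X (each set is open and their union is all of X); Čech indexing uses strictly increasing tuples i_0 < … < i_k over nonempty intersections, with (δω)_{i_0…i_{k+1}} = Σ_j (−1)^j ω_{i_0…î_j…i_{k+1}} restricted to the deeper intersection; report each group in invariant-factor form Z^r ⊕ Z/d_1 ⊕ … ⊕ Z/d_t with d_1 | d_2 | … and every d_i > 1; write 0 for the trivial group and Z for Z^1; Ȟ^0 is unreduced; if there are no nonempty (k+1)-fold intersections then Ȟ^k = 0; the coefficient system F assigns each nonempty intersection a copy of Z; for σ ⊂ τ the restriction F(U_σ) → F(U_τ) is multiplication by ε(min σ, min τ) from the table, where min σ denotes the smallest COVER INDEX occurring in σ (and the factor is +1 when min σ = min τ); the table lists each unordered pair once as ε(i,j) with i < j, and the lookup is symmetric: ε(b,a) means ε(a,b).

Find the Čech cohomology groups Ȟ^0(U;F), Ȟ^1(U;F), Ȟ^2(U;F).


Ȟ^0(U;F) ≅ 0, Ȟ^1(U;F) ≅ Z/2 and Ȟ^2(U;F) ≅ Z

intersection data:
  U12={p21,p26,p28} U13={p2,p20,p28} U14={p16,p20,p29} U15={p14,p16,p27} U16={p3,p14,p26} U23={p28,p30,p31} U24={p8,p17,p33} U25={p8,p10,p30} U26={p1,p17,p26} U34={p5,p12,p20} U35={p6,p24,p30} U36={p6,p9,p12} U45={p8,p16,p25} U46={p12,p15,p17,p19} U56={p6,p14,p18}
  U123={p28} U126={p26} U134={p20} U145={p16} U156={p14} U235={p30} U245={p8} U246={p17} U346={p12} U356={p6}
C dims 6,15,10; δ0: rk 6, SNF 1^5·2; δ1: rk 9, SNF 1^9
Ȟ^0 = (6 − 6) − 0 = 0, so Ȟ^0 ≅ 0
Ȟ^1 = (15 − 9) − 6 = 0 plus torsion [2], so Ȟ^1 ≅ Z/2
Ȟ^2 = (10 − 0) − 9 = 1, so Ȟ^2 ≅ Z


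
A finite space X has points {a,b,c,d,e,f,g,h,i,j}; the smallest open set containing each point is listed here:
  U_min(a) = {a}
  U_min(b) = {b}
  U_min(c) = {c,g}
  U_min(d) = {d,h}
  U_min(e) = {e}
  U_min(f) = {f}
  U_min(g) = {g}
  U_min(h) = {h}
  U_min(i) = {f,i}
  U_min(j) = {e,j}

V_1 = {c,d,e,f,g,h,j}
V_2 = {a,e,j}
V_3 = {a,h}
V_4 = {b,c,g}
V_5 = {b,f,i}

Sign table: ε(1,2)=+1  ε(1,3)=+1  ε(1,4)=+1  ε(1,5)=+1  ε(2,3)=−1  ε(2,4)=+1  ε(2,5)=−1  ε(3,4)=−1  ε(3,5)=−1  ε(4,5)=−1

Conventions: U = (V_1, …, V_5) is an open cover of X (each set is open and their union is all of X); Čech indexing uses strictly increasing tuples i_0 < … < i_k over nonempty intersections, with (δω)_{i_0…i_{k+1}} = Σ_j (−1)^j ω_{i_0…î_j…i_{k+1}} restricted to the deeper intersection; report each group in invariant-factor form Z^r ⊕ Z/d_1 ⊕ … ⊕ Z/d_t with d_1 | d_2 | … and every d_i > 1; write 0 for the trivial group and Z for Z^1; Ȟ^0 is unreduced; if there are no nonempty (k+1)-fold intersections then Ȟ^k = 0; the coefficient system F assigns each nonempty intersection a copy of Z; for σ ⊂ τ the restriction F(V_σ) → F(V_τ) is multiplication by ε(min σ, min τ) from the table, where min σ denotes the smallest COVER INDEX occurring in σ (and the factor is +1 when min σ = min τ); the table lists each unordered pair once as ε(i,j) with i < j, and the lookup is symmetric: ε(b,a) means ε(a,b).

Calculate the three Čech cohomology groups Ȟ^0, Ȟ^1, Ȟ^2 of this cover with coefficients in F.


nerve of the cover:
  V12={e,j} V13={h} V14={c,g} V15={f} V23={a} V45={b}
C dims 5,6; δ0: rk 5, SNF 1^4·2
Ȟ^0 = (5 − 5) − 0 = 0, so Ȟ^0 ≅ 0
Ȟ^1 = (6 − 0) − 5 = 1 plus torsion [2], so Ȟ^1 ≅ Z ⊕ Z/2
Ȟ^2 = (0 − 0) − 0 = 0, so Ȟ^2 ≅ 0

Ȟ^0 = 0; Ȟ^1 = Z ⊕ Z/2; Ȟ^2 = 0


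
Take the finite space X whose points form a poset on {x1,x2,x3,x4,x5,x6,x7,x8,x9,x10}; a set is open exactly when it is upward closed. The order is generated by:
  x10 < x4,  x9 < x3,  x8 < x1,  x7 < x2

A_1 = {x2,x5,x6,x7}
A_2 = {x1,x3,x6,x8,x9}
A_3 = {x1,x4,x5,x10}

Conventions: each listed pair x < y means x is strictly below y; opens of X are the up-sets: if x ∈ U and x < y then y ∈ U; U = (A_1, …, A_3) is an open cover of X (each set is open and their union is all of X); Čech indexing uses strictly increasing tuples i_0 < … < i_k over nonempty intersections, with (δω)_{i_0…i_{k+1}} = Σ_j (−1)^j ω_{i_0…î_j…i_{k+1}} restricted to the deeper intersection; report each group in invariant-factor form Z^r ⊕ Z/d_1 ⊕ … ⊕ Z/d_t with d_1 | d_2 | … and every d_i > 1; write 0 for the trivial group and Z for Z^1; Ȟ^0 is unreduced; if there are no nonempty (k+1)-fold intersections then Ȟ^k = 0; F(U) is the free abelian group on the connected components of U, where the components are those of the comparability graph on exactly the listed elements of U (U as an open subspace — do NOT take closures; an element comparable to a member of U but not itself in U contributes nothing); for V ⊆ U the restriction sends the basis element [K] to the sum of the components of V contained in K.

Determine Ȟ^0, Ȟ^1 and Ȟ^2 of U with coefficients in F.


Ȟ^0 = Z^6,  Ȟ^1 = 0,  Ȟ^2 = 0

nonempty intersections:
  A12={x6} A13={x5} A23={x1}
components per intersection:
  A1: {x2,x7} {x5} {x6}
  A2: {x1,x8} {x3,x9} {x6}
  A3: {x1} {x4,x10} {x5}
  A12: {x6}
  A13: {x5}
  A23: {x1}
C dims 9,3; δ0: rk 3, SNF 1^3
Ȟ^0: (9−3)−0=6 ⇒ Z^6
Ȟ^1: (3−0)−3=0 ⇒ 0
Ȟ^2: (0−0)−0=0 ⇒ 0


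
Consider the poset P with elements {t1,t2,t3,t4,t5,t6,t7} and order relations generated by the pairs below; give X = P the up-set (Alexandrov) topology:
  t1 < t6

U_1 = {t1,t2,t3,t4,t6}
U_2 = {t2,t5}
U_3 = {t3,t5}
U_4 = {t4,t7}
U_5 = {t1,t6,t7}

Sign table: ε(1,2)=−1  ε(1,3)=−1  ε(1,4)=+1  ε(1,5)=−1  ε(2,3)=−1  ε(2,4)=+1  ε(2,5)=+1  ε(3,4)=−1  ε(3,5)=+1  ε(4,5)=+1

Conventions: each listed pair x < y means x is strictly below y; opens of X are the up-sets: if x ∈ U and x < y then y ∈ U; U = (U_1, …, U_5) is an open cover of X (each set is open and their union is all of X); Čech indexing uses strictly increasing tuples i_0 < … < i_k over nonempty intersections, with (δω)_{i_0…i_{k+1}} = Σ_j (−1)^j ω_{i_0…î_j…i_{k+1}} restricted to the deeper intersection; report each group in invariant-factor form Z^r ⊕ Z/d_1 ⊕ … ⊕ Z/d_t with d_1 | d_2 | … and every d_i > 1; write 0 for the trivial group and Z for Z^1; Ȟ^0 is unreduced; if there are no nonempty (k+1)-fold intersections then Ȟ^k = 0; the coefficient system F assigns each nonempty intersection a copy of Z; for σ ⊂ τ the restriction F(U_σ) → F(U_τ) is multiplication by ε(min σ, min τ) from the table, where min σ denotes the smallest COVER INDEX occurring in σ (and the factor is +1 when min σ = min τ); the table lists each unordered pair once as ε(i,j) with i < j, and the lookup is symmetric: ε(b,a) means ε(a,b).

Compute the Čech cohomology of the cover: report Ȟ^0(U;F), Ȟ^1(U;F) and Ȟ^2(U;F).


Ȟ^0 ≅ 0,  Ȟ^1 ≅ Z ⊕ Z/2,  Ȟ^2 ≅ 0

nonempty overlaps:
  U12={t2} U13={t3} U14={t4} U15={t1,t6} U23={t5} U45={t7}
C dims 5,6; δ0: rk 5, SNF 1^4·2
degree 0: 5−5−0 = 0 → Ȟ^0 ≅ 0
degree 1: 6−0−5 = 1 plus torsion [2] → Ȟ^1 ≅ Z ⊕ Z/2
degree 2: 0−0−0 = 0 → Ȟ^2 ≅ 0


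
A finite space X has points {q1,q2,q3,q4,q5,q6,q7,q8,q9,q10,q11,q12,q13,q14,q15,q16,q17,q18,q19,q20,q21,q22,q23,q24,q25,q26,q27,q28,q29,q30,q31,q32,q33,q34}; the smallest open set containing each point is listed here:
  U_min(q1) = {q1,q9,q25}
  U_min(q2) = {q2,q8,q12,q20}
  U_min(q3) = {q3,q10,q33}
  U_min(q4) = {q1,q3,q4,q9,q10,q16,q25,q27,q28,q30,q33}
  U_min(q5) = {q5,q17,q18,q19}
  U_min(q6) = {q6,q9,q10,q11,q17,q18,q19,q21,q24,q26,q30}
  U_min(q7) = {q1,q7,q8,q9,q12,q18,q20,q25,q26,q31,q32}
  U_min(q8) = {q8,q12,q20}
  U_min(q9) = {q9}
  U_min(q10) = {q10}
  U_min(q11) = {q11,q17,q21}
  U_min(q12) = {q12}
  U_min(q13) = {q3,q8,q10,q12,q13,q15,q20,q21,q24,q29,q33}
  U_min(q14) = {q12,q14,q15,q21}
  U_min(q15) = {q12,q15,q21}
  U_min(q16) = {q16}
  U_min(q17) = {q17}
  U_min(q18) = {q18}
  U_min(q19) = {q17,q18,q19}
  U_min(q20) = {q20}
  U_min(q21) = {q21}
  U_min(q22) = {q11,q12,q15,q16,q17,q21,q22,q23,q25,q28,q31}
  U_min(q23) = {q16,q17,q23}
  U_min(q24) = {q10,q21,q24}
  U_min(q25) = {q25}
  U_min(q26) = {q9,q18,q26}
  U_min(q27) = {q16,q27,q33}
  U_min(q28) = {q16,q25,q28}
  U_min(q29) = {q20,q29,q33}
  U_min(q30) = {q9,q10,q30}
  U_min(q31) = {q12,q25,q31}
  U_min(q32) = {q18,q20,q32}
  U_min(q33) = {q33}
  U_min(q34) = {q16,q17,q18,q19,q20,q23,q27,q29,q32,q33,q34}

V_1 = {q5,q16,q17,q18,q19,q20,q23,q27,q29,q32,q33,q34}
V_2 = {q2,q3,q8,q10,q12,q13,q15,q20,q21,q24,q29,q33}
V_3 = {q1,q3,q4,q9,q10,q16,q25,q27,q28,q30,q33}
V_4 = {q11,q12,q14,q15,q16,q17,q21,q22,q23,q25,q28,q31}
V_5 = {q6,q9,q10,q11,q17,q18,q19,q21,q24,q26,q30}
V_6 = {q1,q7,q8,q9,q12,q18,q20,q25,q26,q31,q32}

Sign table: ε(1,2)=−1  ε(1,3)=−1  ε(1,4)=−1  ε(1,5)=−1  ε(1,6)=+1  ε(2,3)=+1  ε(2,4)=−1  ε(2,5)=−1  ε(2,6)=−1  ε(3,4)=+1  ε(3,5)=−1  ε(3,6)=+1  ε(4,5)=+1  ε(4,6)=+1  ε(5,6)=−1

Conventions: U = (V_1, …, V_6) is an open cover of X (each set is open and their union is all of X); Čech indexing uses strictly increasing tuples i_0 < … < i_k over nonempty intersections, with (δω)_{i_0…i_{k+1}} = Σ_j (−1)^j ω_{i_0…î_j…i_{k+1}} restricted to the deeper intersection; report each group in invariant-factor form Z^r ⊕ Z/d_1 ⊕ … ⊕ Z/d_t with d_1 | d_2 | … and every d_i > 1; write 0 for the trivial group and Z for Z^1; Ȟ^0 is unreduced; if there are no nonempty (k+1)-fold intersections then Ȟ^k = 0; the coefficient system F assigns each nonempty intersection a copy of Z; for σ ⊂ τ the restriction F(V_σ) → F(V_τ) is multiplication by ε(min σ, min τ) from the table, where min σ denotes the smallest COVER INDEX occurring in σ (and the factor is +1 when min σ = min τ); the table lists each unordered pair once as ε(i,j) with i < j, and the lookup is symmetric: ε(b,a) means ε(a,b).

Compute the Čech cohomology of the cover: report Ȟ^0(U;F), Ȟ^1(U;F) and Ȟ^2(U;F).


Ȟ^0(U;F) ≅ 0,  Ȟ^1(U;F) ≅ Z/2,  Ȟ^2(U;F) ≅ Z

intersection data:
  V12={q20,q29,q33} V13={q16,q27,q33} V14={q16,q17,q23} V15={q17,q18,q19} V16={q18,q20,q32} V23={q3,q10,q33} V24={q12,q15,q21} V25={q10,q21,q24} V26={q8,q12,q20} V34={q16,q25,q28} V35={q9,q10,q30} V36={q1,q9,q25} V45={q11,q17,q21} V46={q12,q25,q31} V56={q9,q18,q26}
  V123={q33} V126={q20} V134={q16} V145={q17} V156={q18} V235={q10} V245={q21} V246={q12} V346={q25} V356={q9}
C dims 6,15,10; δ0: rk 6, SNF 1^5·2; δ1: rk 9, SNF 1^9
Ȟ^0 = (6 − 6) − 0 = 0, so Ȟ^0 ≅ 0
Ȟ^1 = (15 − 9) − 6 = 0 plus torsion [2], so Ȟ^1 ≅ Z/2
Ȟ^2 = (10 − 0) − 9 = 1, so Ȟ^2 ≅ Z


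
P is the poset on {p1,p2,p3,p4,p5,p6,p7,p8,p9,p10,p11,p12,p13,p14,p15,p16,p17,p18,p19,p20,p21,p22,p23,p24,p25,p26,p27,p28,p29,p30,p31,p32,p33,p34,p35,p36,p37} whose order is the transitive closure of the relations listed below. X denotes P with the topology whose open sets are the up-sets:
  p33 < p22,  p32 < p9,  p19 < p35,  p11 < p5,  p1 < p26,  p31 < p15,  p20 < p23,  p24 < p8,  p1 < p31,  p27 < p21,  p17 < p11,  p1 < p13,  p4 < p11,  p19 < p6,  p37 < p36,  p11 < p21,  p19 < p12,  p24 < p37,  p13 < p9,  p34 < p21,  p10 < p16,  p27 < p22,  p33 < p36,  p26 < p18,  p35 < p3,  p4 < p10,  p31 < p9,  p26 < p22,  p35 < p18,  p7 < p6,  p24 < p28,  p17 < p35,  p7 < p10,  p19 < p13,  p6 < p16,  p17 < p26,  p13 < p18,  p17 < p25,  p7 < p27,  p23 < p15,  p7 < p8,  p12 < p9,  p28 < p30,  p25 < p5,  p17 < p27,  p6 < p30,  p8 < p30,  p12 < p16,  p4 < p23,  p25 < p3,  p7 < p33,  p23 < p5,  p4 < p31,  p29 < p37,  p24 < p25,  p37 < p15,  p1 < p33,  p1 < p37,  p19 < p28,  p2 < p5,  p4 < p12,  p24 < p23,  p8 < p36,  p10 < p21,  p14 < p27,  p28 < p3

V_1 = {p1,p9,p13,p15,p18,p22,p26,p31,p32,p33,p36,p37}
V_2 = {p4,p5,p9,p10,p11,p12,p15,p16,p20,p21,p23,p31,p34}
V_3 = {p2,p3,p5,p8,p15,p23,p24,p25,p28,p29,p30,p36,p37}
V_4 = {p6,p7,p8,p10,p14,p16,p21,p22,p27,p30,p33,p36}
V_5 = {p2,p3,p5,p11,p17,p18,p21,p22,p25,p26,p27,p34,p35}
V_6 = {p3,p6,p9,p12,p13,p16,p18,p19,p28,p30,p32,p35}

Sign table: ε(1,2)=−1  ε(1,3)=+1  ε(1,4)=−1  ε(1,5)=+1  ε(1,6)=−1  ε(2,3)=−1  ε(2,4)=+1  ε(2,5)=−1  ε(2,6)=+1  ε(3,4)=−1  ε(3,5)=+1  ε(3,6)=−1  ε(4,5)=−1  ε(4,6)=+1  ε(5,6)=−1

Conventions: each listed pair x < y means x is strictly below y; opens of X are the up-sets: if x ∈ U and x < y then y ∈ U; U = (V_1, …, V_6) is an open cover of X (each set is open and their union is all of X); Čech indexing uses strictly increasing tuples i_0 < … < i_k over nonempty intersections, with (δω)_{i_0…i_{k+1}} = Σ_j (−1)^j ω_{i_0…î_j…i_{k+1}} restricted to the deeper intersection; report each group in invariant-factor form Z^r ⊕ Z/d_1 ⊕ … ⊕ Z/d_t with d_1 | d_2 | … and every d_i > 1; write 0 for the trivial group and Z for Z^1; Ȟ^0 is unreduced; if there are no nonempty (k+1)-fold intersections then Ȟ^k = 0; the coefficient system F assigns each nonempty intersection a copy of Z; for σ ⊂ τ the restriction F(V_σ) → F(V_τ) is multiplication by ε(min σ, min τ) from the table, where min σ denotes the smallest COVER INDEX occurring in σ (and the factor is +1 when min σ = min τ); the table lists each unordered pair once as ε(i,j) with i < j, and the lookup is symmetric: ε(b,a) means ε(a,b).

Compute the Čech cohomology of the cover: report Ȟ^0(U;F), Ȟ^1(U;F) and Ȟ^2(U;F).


cover nerve:
  V12={p9,p15,p31} V13={p15,p36,p37} V14={p22,p33,p36} V15={p18,p22,p26} V16={p9,p13,p18,p32} V23={p5,p15,p23} V24={p10,p16,p21} V25={p5,p11,p21,p34} V26={p9,p12,p16} V34={p8,p30,p36} V35={p2,p3,p5,p25} V36={p3,p28,p30} V45={p21,p22,p27} V46={p6,p16,p30} V56={p3,p18,p35}
  V123={p15} V126={p9} V134={p36} V145={p22} V156={p18} V235={p5} V245={p21} V246={p16} V346={p30} V356={p3}
C dims 6,15,10; δ0: rk 5, SNF 1^5; δ1: rk 10, SNF 1^9·2
Ȟ^0: (6−5)−0=1 ⇒ Z
Ȟ^1: (15−10)−5=0 ⇒ 0
Ȟ^2: (10−0)−10=0 plus torsion [2] ⇒ Z/2

Ȟ^0(U;F) ≅ Z, Ȟ^1(U;F) ≅ 0 and Ȟ^2(U;F) ≅ Z/2


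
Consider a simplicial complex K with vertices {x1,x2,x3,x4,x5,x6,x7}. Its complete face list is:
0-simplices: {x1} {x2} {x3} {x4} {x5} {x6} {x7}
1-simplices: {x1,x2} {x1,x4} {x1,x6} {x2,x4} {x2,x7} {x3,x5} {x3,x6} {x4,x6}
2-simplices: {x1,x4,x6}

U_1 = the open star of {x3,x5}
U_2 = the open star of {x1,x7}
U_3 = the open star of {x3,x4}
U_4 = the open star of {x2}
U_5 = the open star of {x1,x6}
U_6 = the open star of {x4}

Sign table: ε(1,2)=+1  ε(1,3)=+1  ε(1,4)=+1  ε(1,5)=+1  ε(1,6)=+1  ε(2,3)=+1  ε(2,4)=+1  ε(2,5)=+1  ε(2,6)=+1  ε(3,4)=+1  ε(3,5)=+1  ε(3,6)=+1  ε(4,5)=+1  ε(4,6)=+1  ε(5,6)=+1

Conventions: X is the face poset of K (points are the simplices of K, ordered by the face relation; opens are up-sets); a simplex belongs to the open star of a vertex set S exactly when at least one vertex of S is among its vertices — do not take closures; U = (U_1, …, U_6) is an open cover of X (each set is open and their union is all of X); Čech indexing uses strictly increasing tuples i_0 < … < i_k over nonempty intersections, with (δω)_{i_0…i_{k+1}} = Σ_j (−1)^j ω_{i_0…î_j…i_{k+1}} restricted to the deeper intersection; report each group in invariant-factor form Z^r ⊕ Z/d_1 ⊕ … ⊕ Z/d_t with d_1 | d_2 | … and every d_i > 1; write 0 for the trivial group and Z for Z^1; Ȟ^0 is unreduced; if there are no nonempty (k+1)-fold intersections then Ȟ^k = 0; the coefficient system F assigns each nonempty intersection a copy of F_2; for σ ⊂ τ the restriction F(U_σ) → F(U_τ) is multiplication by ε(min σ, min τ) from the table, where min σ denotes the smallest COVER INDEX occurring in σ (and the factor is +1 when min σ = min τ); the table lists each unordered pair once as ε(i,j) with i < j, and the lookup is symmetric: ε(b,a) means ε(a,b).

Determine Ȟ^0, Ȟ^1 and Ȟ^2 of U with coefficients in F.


Ȟ^0(U;F) ≅ Z/2,  Ȟ^1(U;F) ≅ Z/2,  Ȟ^2(U;F) ≅ 0

nerve simplices:
  U1={{x3},{x5},{x3,x5},{x3,x6}} U2={{x1},{x7},{x1,x2},{x1,x4},{x1,x6},{x2,x7},{x1,x4,x6}} U3={{x3},{x4},{x1,x4},{x2,x4},{x3,x5},{x3,x6},{x4,x6},{x1,x4,x6}} U4={{x2},{x1,x2},{x2,x4},{x2,x7}} U5={{x1},{x6},{x1,x2},{x1,x4},{x1,x6},{x3,x6},{x4,x6},{x1,x4,x6}} U6={{x4},{x1,x4},{x2,x4},{x4,x6},{x1,x4,x6}}
  U13={{x3},{x3,x5},{x3,x6}} U15={{x3,x6}} U23={{x1,x4},{x1,x4,x6}} U24={{x1,x2},{x2,x7}} U25={{x1},{x1,x2},{x1,x4},{x1,x6},{x1,x4,x6}} U26={{x1,x4},{x1,x4,x6}} U34={{x2,x4}} U35={{x1,x4},{x3,x6},{x4,x6},{x1,x4,x6}} U36={{x4},{x1,x4},{x2,x4},{x4,x6},{x1,x4,x6}} U45={{x1,x2}} U46={{x2,x4}} U56={{x1,x4},{x4,x6},{x1,x4,x6}}
  U135={{x3,x6}} U235={{x1,x4},{x1,x4,x6}} U236={{x1,x4},{x1,x4,x6}} U245={{x1,x2}} U256={{x1,x4},{x1,x4,x6}} U346={{x2,x4}} U356={{x1,x4},{x4,x6},{x1,x4,x6}}
  U2356={{x1,x4},{x1,x4,x6}}
C dims 6,12,7,1; δ0: rk_F2 5; δ1: rk_F2 6; δ2: rk_F2 1
degree 0: 6−5−0 = 1 → Ȟ^0 ≅ Z/2
degree 1: 12−6−5 = 1 → Ȟ^1 ≅ Z/2
degree 2: 7−1−6 = 0 → Ȟ^2 ≅ 0


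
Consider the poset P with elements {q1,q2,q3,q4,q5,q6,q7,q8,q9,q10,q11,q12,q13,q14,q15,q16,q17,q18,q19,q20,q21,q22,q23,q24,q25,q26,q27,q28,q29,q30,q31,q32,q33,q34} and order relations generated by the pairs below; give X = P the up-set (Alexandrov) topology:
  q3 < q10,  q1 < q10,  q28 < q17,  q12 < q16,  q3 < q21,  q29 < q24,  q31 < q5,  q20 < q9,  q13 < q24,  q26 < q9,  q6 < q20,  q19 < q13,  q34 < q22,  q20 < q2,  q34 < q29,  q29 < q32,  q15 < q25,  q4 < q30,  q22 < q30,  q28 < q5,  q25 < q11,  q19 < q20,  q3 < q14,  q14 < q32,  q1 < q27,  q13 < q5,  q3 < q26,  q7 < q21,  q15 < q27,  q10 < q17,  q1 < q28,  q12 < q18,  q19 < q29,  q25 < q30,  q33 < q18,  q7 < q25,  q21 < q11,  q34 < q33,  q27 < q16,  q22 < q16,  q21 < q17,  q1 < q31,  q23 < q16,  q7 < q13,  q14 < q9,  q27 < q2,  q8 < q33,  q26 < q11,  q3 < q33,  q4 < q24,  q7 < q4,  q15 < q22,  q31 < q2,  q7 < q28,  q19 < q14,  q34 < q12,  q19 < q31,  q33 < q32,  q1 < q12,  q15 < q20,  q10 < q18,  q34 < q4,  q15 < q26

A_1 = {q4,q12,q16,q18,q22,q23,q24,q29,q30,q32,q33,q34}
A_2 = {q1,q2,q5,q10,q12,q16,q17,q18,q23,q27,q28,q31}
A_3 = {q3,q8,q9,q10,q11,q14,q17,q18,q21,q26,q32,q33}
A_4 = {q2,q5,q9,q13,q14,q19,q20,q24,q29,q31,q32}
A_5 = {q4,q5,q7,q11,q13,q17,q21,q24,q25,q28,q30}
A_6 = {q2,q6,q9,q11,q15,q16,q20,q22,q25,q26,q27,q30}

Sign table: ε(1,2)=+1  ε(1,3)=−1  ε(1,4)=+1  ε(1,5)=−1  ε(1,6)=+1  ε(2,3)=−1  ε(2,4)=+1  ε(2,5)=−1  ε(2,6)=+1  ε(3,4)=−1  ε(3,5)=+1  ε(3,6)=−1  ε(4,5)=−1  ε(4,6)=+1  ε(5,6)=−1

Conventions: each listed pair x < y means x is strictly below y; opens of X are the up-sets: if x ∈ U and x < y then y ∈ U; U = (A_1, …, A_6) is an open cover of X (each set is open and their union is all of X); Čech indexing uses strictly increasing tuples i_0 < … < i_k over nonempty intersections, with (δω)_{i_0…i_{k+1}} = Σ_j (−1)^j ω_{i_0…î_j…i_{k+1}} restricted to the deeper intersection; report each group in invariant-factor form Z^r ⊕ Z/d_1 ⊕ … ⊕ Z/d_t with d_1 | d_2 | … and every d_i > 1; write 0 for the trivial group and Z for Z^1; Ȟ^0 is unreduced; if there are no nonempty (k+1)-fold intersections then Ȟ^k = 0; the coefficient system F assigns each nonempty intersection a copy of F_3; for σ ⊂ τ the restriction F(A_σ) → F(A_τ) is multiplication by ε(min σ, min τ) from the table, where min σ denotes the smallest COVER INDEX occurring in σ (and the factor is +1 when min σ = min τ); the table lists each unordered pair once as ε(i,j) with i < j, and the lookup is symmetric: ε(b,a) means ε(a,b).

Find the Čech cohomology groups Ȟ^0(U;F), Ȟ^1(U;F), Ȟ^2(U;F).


nonempty intersections:
  A12={q12,q16,q18,q23} A13={q18,q32,q33} A14={q24,q29,q32} A15={q4,q24,q30} A16={q16,q22,q30} A23={q10,q17,q18} A24={q2,q5,q31} A25={q5,q17,q28} A26={q2,q16,q27} A34={q9,q14,q32} A35={q11,q17,q21} A36={q9,q11,q26} A45={q5,q13,q24} A46={q2,q9,q20} A56={q11,q25,q30}
  A123={q18} A126={q16} A134={q32} A145={q24} A156={q30} A235={q17} A245={q5} A246={q2} A346={q9} A356={q11}
C dims 6,15,10; δ0: rk_F3 5; δ1: rk_F3 10
Ȟ^0: (6−5)−0=1 ⇒ Z/3
Ȟ^1: (15−10)−5=0 ⇒ 0
Ȟ^2: (10−0)−10=0 ⇒ 0

Ȟ^0 ≅ Z/3,  Ȟ^1 ≅ 0,  Ȟ^2 ≅ 0


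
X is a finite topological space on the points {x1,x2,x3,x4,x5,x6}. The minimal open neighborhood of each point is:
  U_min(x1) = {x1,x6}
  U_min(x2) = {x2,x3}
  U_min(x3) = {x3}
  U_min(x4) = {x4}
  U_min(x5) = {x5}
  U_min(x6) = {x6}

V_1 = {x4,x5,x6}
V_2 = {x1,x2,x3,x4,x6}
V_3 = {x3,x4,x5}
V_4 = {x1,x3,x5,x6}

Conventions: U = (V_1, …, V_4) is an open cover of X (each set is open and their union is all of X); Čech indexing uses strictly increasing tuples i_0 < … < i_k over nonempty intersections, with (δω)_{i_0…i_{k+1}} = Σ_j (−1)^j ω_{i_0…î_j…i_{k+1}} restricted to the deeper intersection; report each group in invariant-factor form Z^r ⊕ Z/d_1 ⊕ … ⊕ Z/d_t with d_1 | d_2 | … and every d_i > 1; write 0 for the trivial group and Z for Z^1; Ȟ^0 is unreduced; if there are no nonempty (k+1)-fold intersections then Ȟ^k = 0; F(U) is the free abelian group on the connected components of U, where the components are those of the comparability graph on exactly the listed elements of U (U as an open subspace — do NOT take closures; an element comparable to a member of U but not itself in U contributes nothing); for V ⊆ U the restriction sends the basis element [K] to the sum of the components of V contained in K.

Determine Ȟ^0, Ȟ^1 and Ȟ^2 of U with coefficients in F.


nonempty intersections:
  V12={x4,x6} V13={x4,x5} V14={x5,x6} V23={x3,x4} V24={x1,x3,x6} V34={x3,x5}
  V123={x4} V124={x6} V134={x5} V234={x3}
components per intersection:
  V1: {x4} {x5} {x6}
  V2: {x1,x6} {x2,x3} {x4}
  V3: {x3} {x4} {x5}
  V4: {x1,x6} {x3} {x5}
  V12: {x4} {x6}
  V13: {x4} {x5}
  V14: {x5} {x6}
  V23: {x3} {x4}
  V24: {x1,x6} {x3}
  V34: {x3} {x5}
  V123: {x4}
  V124: {x6}
  V134: {x5}
  V234: {x3}
C dims 12,12,4; δ0: rk 8, SNF 1^8; δ1: rk 4, SNF 1^4
Ȟ^0: (12−8)−0=4 ⇒ Z^4
Ȟ^1: (12−4)−8=0 ⇒ 0
Ȟ^2: (4−0)−4=0 ⇒ 0

Ȟ^0(U;F) ≅ Z^4, Ȟ^1(U;F) ≅ 0, Ȟ^2(U;F) ≅ 0


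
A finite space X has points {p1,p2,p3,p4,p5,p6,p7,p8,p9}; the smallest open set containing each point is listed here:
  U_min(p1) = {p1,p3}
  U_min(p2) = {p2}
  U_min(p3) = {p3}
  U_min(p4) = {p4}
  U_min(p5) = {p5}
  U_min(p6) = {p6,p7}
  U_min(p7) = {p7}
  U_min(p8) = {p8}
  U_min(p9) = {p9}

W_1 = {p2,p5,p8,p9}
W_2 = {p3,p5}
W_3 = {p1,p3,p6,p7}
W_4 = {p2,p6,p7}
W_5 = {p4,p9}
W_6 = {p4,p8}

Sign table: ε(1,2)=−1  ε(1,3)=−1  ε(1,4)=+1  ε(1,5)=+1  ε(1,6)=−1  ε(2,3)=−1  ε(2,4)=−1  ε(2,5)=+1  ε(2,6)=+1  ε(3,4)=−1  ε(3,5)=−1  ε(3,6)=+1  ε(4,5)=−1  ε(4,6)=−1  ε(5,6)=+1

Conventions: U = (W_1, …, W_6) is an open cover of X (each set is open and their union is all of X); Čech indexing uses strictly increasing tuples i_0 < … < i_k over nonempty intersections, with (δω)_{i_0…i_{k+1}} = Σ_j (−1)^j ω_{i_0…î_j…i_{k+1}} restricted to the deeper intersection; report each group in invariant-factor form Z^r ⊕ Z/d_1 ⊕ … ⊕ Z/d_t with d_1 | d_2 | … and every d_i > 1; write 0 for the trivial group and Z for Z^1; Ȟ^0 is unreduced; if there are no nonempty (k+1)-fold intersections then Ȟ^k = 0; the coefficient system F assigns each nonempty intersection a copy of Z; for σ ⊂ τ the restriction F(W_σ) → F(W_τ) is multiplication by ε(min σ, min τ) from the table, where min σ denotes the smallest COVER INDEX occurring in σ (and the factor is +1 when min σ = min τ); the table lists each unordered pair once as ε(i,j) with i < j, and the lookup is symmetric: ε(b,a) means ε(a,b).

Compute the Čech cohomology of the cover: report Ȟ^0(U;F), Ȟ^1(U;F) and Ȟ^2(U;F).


cover nerve:
  W12={p5} W14={p2} W15={p9} W16={p8} W23={p3} W34={p6,p7} W56={p4}
C dims 6,7; δ0: rk 6, SNF 1^5·2
Ȟ^0: (6−6)−0=0 ⇒ 0
Ȟ^1: (7−0)−6=1 plus torsion [2] ⇒ Z ⊕ Z/2
Ȟ^2: (0−0)−0=0 ⇒ 0

Ȟ^0(U;F) ≅ 0,  Ȟ^1(U;F) ≅ Z ⊕ Z/2,  Ȟ^2(U;F) ≅ 0
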